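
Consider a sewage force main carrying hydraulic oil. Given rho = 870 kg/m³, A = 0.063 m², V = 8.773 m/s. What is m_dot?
Formula: \dot{m} = \rho A V
m_dot = 870·0.063·8.773 = 480.8 kg/s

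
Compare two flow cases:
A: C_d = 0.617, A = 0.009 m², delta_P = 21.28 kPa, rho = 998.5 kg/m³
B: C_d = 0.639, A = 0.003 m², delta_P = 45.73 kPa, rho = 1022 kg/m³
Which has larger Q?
Q(A) = 36.25 L/s, Q(B) = 18.13 L/s. Answer: A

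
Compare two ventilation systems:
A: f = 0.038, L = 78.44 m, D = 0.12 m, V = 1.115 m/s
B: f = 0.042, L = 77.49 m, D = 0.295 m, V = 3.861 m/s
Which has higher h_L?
h_L(A) = 1.574 m, h_L(B) = 8.382 m. Answer: B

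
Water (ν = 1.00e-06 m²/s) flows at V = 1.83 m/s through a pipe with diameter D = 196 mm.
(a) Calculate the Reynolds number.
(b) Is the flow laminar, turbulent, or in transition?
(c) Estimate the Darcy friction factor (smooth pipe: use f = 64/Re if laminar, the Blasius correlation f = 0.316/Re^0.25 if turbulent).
(a) Re = V·D/ν = 1.83·0.196/1.00e-06 = 358680
(b) Flow regime: turbulent (Re > 4000)
(c) Friction factor: f = 0.316/Re^0.25 = 0.316/358680^0.25 = 0.01291 (Blasius is strictly valid for Re ≲ 1e5; used here as the smooth-pipe estimate the problem specifies)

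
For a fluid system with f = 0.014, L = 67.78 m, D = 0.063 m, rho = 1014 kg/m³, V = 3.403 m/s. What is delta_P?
Formula: \Delta P = f \frac{L}{D} \frac{\rho V^2}{2}
delta_P = 0.014·(67.78/0.063)·0.5·1014·3.403²/1000 = 88.43 kPa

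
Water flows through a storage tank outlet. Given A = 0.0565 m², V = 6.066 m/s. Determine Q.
Formula: Q = A V
Q = 0.0565·6.066·1000 = 342.7 L/s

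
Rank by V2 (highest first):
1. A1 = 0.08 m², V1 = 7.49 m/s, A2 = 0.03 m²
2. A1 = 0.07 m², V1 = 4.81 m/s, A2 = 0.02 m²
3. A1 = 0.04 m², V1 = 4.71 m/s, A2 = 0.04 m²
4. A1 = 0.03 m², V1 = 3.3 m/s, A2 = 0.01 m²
Case 1: V2 = 19.97 m/s
Case 2: V2 = 16.84 m/s
Case 3: V2 = 4.71 m/s
Case 4: V2 = 9.9 m/s
Ranking (highest first): 1, 2, 4, 3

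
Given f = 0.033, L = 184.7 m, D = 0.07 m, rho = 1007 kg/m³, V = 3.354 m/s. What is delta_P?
Formula: \Delta P = f \frac{L}{D} \frac{\rho V^2}{2}
delta_P = 0.033·(184.7/0.07)·0.5·1007·3.354²/1000 = 493.2 kPa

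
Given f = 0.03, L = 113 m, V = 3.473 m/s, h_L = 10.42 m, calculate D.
Formula: h_L = f \frac{L}{D} \frac{V^2}{2g}
Substituting knowns: 10.42 = 0.03·(113/D)·3.473²/(2·9.81)
Solving for D: D = 0.03·113·3.473²/(2·9.81·10.42) = 0.2 m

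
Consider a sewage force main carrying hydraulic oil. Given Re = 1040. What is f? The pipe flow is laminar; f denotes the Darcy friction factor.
Formula: f = \frac{64}{Re}
f = 64/1040 = 0.06154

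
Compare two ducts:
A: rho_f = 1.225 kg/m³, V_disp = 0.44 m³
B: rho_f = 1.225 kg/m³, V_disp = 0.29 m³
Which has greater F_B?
F_B(A) = 5.288 N, F_B(B) = 3.485 N. Answer: A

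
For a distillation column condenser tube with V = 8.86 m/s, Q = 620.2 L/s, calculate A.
Formula: Q = A V
Substituting knowns: 620.2 = A·8.86·1000
Solving for A: A = (620.2/1000)/8.86 = 0.07 m²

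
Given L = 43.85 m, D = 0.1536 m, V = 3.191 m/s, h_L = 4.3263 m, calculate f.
Formula: h_L = f \frac{L}{D} \frac{V^2}{2g}
Substituting knowns: 4.3263 = f·(43.85/0.1536)·3.191²/(2·9.81)
Solving for f: f = 4.3263·2·9.81/((43.85/0.1536)·3.191²) = 0.0292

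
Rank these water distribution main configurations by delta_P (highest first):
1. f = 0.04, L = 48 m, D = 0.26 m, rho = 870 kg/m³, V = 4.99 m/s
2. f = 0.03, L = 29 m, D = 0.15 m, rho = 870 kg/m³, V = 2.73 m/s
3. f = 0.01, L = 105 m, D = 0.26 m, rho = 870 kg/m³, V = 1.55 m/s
Case 1: delta_P = 79.99 kPa
Case 2: delta_P = 18.8 kPa
Case 3: delta_P = 4.221 kPa
Ranking (highest first): 1, 2, 3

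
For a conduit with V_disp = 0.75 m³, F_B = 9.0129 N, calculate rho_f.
Formula: F_B = \rho_f g V_{disp}
Substituting knowns: 9.0129 = rho_f·9.81·0.75
Solving for rho_f: rho_f = 9.0129/(9.81·0.75) = 1.225 kg/m³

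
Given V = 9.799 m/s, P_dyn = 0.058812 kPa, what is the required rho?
Formula: P_{dyn} = \frac{1}{2} \rho V^2
Substituting knowns: 0.058812 = 0.5·rho·9.799²/1000
Solving for rho: rho = 2·(0.058812·1000)/9.799² = 1.225 kg/m³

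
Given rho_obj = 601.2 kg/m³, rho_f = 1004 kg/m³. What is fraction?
Formula: f_{sub} = \frac{\rho_{obj}}{\rho_f}
fraction = 601.2/1004 = 0.5988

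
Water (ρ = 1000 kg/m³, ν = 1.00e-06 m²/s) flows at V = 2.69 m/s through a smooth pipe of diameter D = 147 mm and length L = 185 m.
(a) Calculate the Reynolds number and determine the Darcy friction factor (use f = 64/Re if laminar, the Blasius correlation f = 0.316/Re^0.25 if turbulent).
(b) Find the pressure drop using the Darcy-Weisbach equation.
(a) Re = V·D/ν = 2.69·0.147/1.00e-06 = 395430 → turbulent (Re > 4000); f = 0.316/Re^0.25 = 0.316/395430^0.25 = 0.012601 (Blasius is strictly valid for Re ≲ 1e5; used here as the smooth-pipe estimate the problem specifies)
(b) Darcy-Weisbach: ΔP = f·(L/D)·½ρV²/1000 = 0.012601·(185/0.147)·½·1000·2.69²/1000 = 57.38 kPa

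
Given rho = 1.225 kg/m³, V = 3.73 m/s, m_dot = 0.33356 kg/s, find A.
Formula: \dot{m} = \rho A V
Substituting knowns: 0.33356 = 1.225·A·3.73
Solving for A: A = 0.33356/(1.225·3.73) = 0.073 m²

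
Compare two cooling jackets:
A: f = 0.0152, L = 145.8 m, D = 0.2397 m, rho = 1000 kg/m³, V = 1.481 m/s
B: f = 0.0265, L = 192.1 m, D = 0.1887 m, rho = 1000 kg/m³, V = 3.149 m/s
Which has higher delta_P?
delta_P(A) = 10.14 kPa, delta_P(B) = 133.8 kPa. Answer: B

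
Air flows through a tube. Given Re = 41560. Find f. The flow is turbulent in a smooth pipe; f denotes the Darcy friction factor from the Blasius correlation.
Formula: f = \frac{0.316}{Re^{0.25}}
f = 0.316/41560^0.25 = 0.02213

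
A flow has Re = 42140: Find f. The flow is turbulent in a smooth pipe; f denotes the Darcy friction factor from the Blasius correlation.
Formula: f = \frac{0.316}{Re^{0.25}}
f = 0.316/42140^0.25 = 0.02206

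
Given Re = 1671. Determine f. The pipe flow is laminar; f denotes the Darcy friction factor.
Formula: f = \frac{64}{Re}
f = 64/1671 = 0.0383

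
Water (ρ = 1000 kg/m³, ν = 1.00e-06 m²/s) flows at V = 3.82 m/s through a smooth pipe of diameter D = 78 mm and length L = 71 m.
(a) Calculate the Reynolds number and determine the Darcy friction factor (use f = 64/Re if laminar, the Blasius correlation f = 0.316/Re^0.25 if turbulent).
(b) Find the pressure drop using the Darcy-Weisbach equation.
(a) Re = V·D/ν = 3.82·0.078/1.00e-06 = 297960 → turbulent (Re > 4000); f = 0.316/Re^0.25 = 0.316/297960^0.25 = 0.013525 (Blasius is strictly valid for Re ≲ 1e5; used here as the smooth-pipe estimate the problem specifies)
(b) Darcy-Weisbach: ΔP = f·(L/D)·½ρV²/1000 = 0.013525·(71/0.078)·½·1000·3.82²/1000 = 89.83 kPa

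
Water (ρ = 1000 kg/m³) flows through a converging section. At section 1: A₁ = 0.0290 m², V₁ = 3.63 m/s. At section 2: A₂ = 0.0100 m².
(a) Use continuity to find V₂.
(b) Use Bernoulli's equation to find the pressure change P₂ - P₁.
(a) Continuity: A₁V₁=A₂V₂ -> V₂=A₁V₁/A₂=0.0290*3.63/0.0100=10.53 m/s
(b) Bernoulli: P₂-P₁=0.5*rho*(V₁^2-V₂^2)/1000=0.5*1000*(3.63^2-10.53^2)/1000=-48.85 kPa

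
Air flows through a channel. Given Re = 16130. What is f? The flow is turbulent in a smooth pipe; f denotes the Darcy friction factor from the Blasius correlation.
Formula: f = \frac{0.316}{Re^{0.25}}
f = 0.316/16130^0.25 = 0.02804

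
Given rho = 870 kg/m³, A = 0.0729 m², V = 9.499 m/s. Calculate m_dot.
Formula: \dot{m} = \rho A V
m_dot = 870·0.0729·9.499 = 602.5 kg/s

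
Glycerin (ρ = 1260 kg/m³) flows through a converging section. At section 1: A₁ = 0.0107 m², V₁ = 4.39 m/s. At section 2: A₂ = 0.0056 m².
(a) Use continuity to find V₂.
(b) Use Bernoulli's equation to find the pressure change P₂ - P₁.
(a) Continuity: A₁V₁=A₂V₂ -> V₂=A₁V₁/A₂=0.0107*4.39/0.0056=8.39 m/s
(b) Bernoulli: P₂-P₁=0.5*rho*(V₁^2-V₂^2)/1000=0.5*1260*(4.39^2-8.39^2)/1000=-32.21 kPa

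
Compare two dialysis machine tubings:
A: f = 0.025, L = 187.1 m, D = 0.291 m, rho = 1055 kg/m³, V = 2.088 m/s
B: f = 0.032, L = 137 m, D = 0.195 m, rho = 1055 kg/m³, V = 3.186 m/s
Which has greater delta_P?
delta_P(A) = 36.97 kPa, delta_P(B) = 120.4 kPa. Answer: B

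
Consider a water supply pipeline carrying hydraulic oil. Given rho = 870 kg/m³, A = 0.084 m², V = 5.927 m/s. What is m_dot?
Formula: \dot{m} = \rho A V
m_dot = 870·0.084·5.927 = 433.1 kg/s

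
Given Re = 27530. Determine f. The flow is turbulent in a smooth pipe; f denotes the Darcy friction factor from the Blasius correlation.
Formula: f = \frac{0.316}{Re^{0.25}}
f = 0.316/27530^0.25 = 0.02453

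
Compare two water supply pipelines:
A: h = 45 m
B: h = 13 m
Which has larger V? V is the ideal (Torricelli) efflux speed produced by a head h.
V(A) = 29.71 m/s, V(B) = 15.97 m/s. Answer: A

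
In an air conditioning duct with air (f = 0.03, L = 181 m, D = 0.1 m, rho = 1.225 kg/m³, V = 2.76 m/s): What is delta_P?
Formula: \Delta P = f \frac{L}{D} \frac{\rho V^2}{2}
delta_P = 0.03·(181/0.1)·0.5·1.225·2.76²/1000 = 0.2534 kPa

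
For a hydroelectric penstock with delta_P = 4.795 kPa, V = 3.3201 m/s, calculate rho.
Formula: V = \sqrt{\frac{2 \Delta P}{\rho}}
Substituting knowns: 3.3201 = √(2·(4.795·1000)/rho)
Solving for rho: rho = 2·(4.795·1000)/3.3201² = 870 kg/m³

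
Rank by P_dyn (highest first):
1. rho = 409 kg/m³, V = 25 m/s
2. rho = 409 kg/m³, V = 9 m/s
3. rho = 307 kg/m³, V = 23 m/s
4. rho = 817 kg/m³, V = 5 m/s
Case 1: P_dyn = 127.8 kPa
Case 2: P_dyn = 16.56 kPa
Case 3: P_dyn = 81.2 kPa
Case 4: P_dyn = 10.21 kPa
Ranking (highest first): 1, 3, 2, 4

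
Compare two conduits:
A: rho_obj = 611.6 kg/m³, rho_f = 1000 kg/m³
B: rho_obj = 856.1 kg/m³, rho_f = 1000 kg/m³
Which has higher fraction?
fraction(A) = 0.6116, fraction(B) = 0.8561. Answer: B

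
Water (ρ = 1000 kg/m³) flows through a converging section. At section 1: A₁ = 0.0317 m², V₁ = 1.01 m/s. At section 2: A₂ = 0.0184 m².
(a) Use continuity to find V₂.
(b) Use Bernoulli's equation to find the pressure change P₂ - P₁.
(a) Continuity: A₁V₁=A₂V₂ -> V₂=A₁V₁/A₂=0.0317*1.01/0.0184=1.74 m/s
(b) Bernoulli: P₂-P₁=0.5*rho*(V₁^2-V₂^2)/1000=0.5*1000*(1.01^2-1.74^2)/1000=-1.004 kPa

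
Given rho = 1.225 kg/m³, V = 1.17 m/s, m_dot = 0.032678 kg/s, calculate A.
Formula: \dot{m} = \rho A V
Substituting knowns: 0.032678 = 1.225·A·1.17
Solving for A: A = 0.032678/(1.225·1.17) = 0.0228 m²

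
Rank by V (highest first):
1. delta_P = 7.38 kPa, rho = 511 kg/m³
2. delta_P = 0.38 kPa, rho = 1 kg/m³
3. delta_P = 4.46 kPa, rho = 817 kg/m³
Case 1: V = 5.374 m/s
Case 2: V = 27.57 m/s
Case 3: V = 3.304 m/s
Ranking (highest first): 2, 1, 3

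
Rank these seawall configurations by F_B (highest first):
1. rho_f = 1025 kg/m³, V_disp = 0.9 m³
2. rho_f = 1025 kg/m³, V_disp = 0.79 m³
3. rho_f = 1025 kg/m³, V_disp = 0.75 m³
Case 1: F_B = 9050 N
Case 2: F_B = 7944 N
Case 3: F_B = 7541 N
Ranking (highest first): 1, 2, 3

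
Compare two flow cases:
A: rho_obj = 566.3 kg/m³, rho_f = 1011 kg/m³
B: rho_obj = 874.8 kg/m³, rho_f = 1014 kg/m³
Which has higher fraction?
fraction(A) = 0.5601, fraction(B) = 0.8627. Answer: B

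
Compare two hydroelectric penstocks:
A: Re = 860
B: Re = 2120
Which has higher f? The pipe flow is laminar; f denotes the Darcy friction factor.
f(A) = 0.07442, f(B) = 0.03019. Answer: A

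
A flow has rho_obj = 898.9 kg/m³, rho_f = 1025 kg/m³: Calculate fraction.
Formula: f_{sub} = \frac{\rho_{obj}}{\rho_f}
fraction = 898.9/1025 = 0.877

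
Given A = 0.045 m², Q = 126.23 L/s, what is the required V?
Formula: Q = A V
Substituting knowns: 126.23 = 0.045·V·1000
Solving for V: V = (126.23/1000)/0.045 = 2.805 m/s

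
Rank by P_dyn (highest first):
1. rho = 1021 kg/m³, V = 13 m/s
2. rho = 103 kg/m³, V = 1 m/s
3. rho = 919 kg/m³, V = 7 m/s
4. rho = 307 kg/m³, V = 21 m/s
Case 1: P_dyn = 86.27 kPa
Case 2: P_dyn = 0.0515 kPa
Case 3: P_dyn = 22.52 kPa
Case 4: P_dyn = 67.69 kPa
Ranking (highest first): 1, 4, 3, 2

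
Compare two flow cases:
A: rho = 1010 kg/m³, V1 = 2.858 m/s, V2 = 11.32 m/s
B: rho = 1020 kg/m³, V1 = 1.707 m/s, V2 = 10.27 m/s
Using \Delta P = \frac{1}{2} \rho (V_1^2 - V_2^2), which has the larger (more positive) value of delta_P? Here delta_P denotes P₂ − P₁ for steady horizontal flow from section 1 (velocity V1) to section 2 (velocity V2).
delta_P(A) = -60.59 kPa, delta_P(B) = -52.31 kPa. Answer: B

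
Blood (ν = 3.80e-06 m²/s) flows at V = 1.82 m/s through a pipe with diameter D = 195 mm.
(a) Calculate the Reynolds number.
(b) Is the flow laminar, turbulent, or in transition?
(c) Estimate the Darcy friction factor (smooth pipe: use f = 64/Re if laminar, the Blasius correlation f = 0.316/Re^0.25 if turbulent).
(a) Re = V·D/ν = 1.82·0.195/3.80e-06 = 93395
(b) Flow regime: turbulent (Re > 4000)
(c) Friction factor: f = 0.316/Re^0.25 = 0.316/93395^0.25 = 0.01808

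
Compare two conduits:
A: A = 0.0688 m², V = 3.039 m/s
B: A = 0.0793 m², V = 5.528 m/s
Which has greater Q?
Q(A) = 209.1 L/s, Q(B) = 438.4 L/s. Answer: B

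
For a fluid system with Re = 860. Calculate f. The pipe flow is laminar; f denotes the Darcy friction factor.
Formula: f = \frac{64}{Re}
f = 64/860 = 0.07442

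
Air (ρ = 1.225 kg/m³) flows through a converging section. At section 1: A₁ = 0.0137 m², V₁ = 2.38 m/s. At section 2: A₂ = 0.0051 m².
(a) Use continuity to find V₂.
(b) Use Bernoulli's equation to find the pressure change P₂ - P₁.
(a) Continuity: A₁V₁=A₂V₂ -> V₂=A₁V₁/A₂=0.0137*2.38/0.0051=6.39 m/s
(b) Bernoulli: P₂-P₁=0.5*rho*(V₁^2-V₂^2)/1000=0.5*1.225*(2.38^2-6.39^2)/1000=-0.02154 kPa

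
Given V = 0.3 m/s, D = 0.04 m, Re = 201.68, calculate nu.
Formula: Re = \frac{V D}{\nu}
Substituting knowns: 201.68 = 0.3·0.04/nu
Solving for nu: nu = 0.3·0.04/201.68 = 5.950e-05 m²/s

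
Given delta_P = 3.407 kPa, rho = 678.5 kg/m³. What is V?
Formula: V = \sqrt{\frac{2 \Delta P}{\rho}}
V = √(2·(3.407·1000)/678.5) = 3.169 m/s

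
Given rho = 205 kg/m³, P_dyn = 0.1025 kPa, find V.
Formula: P_{dyn} = \frac{1}{2} \rho V^2
Substituting knowns: 0.1025 = 0.5·205·V²/1000
Solving for V: V = √(2·(0.1025·1000)/205) = 1 m/s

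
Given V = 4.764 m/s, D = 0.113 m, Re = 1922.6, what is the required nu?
Formula: Re = \frac{V D}{\nu}
Substituting knowns: 1922.6 = 4.764·0.113/nu
Solving for nu: nu = 4.764·0.113/1922.6 = 0.00028 m²/s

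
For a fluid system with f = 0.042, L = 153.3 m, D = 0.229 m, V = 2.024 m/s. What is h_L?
Formula: h_L = f \frac{L}{D} \frac{V^2}{2g}
h_L = 0.042·(153.3/0.229)·2.024²/(2·9.81) = 5.871 m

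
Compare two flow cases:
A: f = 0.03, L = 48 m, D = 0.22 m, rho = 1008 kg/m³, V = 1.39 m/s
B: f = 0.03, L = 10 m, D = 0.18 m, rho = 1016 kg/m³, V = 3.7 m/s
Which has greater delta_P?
delta_P(A) = 6.374 kPa, delta_P(B) = 11.59 kPa. Answer: B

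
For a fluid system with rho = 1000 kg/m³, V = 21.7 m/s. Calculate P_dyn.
Formula: P_{dyn} = \frac{1}{2} \rho V^2
P_dyn = 0.5·1000·21.7²/1000 = 235.4 kPa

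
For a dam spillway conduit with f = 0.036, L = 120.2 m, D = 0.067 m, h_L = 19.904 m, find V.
Formula: h_L = f \frac{L}{D} \frac{V^2}{2g}
Substituting knowns: 19.904 = 0.036·(120.2/0.067)·V²/(2·9.81)
Solving for V: V = √(19.904·2·9.81/(0.036·(120.2/0.067))) = 2.459 m/s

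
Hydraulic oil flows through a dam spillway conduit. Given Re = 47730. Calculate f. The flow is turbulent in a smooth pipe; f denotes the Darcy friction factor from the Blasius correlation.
Formula: f = \frac{0.316}{Re^{0.25}}
f = 0.316/47730^0.25 = 0.02138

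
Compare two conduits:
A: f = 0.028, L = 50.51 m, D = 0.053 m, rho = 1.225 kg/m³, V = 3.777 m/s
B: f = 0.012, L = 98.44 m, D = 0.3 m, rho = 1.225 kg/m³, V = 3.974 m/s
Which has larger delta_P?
delta_P(A) = 0.2332 kPa, delta_P(B) = 0.03809 kPa. Answer: A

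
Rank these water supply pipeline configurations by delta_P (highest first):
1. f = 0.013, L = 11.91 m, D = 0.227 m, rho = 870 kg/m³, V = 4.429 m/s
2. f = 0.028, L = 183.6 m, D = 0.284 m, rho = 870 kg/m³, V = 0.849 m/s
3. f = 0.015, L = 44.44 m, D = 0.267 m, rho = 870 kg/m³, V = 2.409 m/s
Case 1: delta_P = 5.82 kPa
Case 2: delta_P = 5.676 kPa
Case 3: delta_P = 6.303 kPa
Ranking (highest first): 3, 1, 2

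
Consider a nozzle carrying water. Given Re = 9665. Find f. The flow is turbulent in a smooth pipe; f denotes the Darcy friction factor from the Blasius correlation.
Formula: f = \frac{0.316}{Re^{0.25}}
f = 0.316/9665^0.25 = 0.03187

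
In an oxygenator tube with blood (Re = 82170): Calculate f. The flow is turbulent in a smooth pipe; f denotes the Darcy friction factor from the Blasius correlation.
Formula: f = \frac{0.316}{Re^{0.25}}
f = 0.316/82170^0.25 = 0.01866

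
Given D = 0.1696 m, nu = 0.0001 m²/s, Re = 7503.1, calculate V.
Formula: Re = \frac{V D}{\nu}
Substituting knowns: 7503.1 = V·0.1696/0.0001
Solving for V: V = 7503.1·0.0001/0.1696 = 4.424 m/s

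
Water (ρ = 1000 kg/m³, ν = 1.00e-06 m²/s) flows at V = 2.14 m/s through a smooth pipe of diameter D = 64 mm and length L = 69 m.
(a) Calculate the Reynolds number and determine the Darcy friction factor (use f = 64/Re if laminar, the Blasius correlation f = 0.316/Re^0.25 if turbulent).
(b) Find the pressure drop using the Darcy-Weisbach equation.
(a) Re = V·D/ν = 2.14·0.064/1.00e-06 = 136960 → turbulent (Re > 4000); f = 0.316/Re^0.25 = 0.316/136960^0.25 = 0.016426 (Blasius is strictly valid for Re ≲ 1e5; used here as the smooth-pipe estimate the problem specifies)
(b) Darcy-Weisbach: ΔP = f·(L/D)·½ρV²/1000 = 0.016426·(69/0.064)·½·1000·2.14²/1000 = 40.55 kPa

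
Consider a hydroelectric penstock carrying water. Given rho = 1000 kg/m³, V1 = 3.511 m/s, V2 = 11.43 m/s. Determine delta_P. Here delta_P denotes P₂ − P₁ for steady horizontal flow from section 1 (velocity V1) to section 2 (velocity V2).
Formula: \Delta P = \frac{1}{2} \rho (V_1^2 - V_2^2)
delta_P = 0.5·1000·(3.511² − 11.43²)/1000 = -59.16 kPa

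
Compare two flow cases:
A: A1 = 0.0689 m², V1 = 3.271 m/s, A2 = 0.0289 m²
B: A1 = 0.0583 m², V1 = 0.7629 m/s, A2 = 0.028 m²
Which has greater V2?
V2(A) = 7.798 m/s, V2(B) = 1.588 m/s. Answer: A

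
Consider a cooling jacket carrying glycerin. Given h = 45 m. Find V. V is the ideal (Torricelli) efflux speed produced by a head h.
Formula: V = \sqrt{2 g h}
V = √(2·9.81·45) = 29.71 m/s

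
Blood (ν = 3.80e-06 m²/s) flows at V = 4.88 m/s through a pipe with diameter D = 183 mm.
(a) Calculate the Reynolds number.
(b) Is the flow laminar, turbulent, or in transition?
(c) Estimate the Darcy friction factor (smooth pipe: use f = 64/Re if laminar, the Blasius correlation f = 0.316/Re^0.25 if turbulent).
(a) Re = V·D/ν = 4.88·0.183/3.80e-06 = 235010
(b) Flow regime: turbulent (Re > 4000)
(c) Friction factor: f = 0.316/Re^0.25 = 0.316/235010^0.25 = 0.01435 (Blasius is strictly valid for Re ≲ 1e5; used here as the smooth-pipe estimate the problem specifies)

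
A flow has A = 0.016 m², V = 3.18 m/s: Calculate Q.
Formula: Q = A V
Q = 0.016·3.18·1000 = 50.88 L/s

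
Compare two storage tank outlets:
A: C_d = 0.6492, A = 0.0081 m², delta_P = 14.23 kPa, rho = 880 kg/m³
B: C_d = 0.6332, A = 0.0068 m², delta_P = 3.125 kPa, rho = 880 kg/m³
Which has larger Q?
Q(A) = 29.9 L/s, Q(B) = 11.47 L/s. Answer: A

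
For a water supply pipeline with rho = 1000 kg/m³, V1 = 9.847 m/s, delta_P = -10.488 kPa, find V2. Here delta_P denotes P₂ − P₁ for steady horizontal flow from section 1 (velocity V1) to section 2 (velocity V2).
Formula: \Delta P = \frac{1}{2} \rho (V_1^2 - V_2^2)
Substituting knowns: -10.488 = 0.5·1000·(9.847² − V2²)/1000
Solving for V2: V2 = √(9.847² − 2·(-10.488·1000)/1000) = 10.86 m/s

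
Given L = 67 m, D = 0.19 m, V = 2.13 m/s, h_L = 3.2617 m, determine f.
Formula: h_L = f \frac{L}{D} \frac{V^2}{2g}
Substituting knowns: 3.2617 = f·(67/0.19)·2.13²/(2·9.81)
Solving for f: f = 3.2617·2·9.81/((67/0.19)·2.13²) = 0.04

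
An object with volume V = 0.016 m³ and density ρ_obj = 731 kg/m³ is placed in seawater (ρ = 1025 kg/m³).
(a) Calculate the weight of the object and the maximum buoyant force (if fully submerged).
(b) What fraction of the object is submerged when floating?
(a) W=rho_obj*g*V=731*9.81*0.016=114.7 N; F_B(max)=rho*g*V=1025*9.81*0.016=160.9 N
(b) Floating fraction=rho_obj/rho=731/1025=0.713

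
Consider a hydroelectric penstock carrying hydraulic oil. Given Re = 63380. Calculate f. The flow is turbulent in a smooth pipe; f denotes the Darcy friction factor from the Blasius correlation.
Formula: f = \frac{0.316}{Re^{0.25}}
f = 0.316/63380^0.25 = 0.01992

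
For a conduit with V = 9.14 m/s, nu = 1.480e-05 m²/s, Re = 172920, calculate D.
Formula: Re = \frac{V D}{\nu}
Substituting knowns: 172920 = 9.14·D/1.480e-05
Solving for D: D = 172920·1.480e-05/9.14 = 0.28 m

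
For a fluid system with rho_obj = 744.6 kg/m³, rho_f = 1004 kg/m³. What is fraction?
Formula: f_{sub} = \frac{\rho_{obj}}{\rho_f}
fraction = 744.6/1004 = 0.7416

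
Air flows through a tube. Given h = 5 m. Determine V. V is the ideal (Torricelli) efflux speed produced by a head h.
Formula: V = \sqrt{2 g h}
V = √(2·9.81·5) = 9.905 m/s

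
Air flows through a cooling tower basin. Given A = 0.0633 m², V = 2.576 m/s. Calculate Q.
Formula: Q = A V
Q = 0.0633·2.576·1000 = 163.1 L/s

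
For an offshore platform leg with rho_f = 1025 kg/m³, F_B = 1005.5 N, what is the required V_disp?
Formula: F_B = \rho_f g V_{disp}
Substituting knowns: 1005.5 = 1025·9.81·V_disp
Solving for V_disp: V_disp = 1005.5/(1025·9.81) = 0.1 m³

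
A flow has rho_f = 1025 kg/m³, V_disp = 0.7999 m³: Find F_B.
Formula: F_B = \rho_f g V_{disp}
F_B = 1025·9.81·0.7999 = 8043 N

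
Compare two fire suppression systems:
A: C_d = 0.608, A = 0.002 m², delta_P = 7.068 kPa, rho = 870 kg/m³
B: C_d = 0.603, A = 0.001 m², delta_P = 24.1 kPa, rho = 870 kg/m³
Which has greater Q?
Q(A) = 4.902 L/s, Q(B) = 4.488 L/s. Answer: A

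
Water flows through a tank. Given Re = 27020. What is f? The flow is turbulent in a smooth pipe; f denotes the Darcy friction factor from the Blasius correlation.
Formula: f = \frac{0.316}{Re^{0.25}}
f = 0.316/27020^0.25 = 0.02465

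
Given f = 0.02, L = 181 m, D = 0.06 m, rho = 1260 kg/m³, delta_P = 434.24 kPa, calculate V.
Formula: \Delta P = f \frac{L}{D} \frac{\rho V^2}{2}
Substituting knowns: 434.24 = 0.02·(181/0.06)·0.5·1260·V²/1000
Solving for V: V = √((434.24·1000)/(0.02·(181/0.06)·0.5·1260)) = 3.38 m/s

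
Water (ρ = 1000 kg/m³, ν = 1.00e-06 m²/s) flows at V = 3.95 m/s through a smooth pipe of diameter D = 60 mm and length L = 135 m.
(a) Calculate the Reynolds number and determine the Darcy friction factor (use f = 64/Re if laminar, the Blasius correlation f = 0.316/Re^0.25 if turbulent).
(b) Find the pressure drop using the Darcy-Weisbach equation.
(a) Re = V·D/ν = 3.95·0.06/1.00e-06 = 237000 → turbulent (Re > 4000); f = 0.316/Re^0.25 = 0.316/237000^0.25 = 0.014322 (Blasius is strictly valid for Re ≲ 1e5; used here as the smooth-pipe estimate the problem specifies)
(b) Darcy-Weisbach: ΔP = f·(L/D)·½ρV²/1000 = 0.014322·(135/0.060)·½·1000·3.95²/1000 = 251.4 kPa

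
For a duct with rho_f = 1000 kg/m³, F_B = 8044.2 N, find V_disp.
Formula: F_B = \rho_f g V_{disp}
Substituting knowns: 8044.2 = 1000·9.81·V_disp
Solving for V_disp: V_disp = 8044.2/(1000·9.81) = 0.82 m³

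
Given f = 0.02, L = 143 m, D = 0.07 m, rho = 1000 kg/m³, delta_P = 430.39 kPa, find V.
Formula: \Delta P = f \frac{L}{D} \frac{\rho V^2}{2}
Substituting knowns: 430.39 = 0.02·(143/0.07)·0.5·1000·V²/1000
Solving for V: V = √((430.39·1000)/(0.02·(143/0.07)·0.5·1000)) = 4.59 m/s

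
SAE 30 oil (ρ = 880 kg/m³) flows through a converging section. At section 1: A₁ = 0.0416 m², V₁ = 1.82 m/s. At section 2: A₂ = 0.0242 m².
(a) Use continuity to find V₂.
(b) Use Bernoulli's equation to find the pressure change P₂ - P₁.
(a) Continuity: A₁V₁=A₂V₂ -> V₂=A₁V₁/A₂=0.0416*1.82/0.0242=3.13 m/s
(b) Bernoulli: P₂-P₁=0.5*rho*(V₁^2-V₂^2)/1000=0.5*880*(1.82^2-3.13^2)/1000=-2.853 kPa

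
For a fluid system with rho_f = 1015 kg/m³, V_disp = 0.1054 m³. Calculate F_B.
Formula: F_B = \rho_f g V_{disp}
F_B = 1015·9.81·0.1054 = 1049 N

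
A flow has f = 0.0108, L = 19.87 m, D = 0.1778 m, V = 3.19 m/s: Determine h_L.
Formula: h_L = f \frac{L}{D} \frac{V^2}{2g}
h_L = 0.0108·(19.87/0.1778)·3.19²/(2·9.81) = 0.626 m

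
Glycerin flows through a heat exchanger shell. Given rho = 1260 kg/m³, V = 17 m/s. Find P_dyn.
Formula: P_{dyn} = \frac{1}{2} \rho V^2
P_dyn = 0.5·1260·17²/1000 = 182.1 kPa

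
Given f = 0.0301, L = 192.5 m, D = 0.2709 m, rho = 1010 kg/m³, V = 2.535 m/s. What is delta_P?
Formula: \Delta P = f \frac{L}{D} \frac{\rho V^2}{2}
delta_P = 0.0301·(192.5/0.2709)·0.5·1010·2.535²/1000 = 69.41 kPa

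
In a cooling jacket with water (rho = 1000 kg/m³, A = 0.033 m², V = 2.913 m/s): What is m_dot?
Formula: \dot{m} = \rho A V
m_dot = 1000·0.033·2.913 = 96.13 kg/s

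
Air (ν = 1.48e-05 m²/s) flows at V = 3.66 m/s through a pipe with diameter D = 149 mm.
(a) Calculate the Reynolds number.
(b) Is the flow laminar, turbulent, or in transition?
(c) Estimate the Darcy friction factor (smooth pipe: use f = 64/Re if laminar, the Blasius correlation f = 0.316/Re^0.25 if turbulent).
(a) Re = V·D/ν = 3.66·0.149/1.48e-05 = 36847
(b) Flow regime: turbulent (Re > 4000)
(c) Friction factor: f = 0.316/Re^0.25 = 0.316/36847^0.25 = 0.02281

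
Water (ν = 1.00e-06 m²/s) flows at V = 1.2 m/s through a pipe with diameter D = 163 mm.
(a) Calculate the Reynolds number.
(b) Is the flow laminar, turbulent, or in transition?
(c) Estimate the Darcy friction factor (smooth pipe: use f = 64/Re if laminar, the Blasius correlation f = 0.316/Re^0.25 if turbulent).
(a) Re = V·D/ν = 1.2·0.163/1.00e-06 = 195600
(b) Flow regime: turbulent (Re > 4000)
(c) Friction factor: f = 0.316/Re^0.25 = 0.316/195600^0.25 = 0.01503 (Blasius is strictly valid for Re ≲ 1e5; used here as the smooth-pipe estimate the problem specifies)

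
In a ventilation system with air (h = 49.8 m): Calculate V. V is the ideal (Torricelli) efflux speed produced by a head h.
Formula: V = \sqrt{2 g h}
V = √(2·9.81·49.8) = 31.26 m/s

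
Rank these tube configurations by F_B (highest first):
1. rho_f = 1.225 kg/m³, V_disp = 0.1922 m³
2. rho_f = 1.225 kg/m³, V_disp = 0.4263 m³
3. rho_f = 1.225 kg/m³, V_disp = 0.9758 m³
Case 1: F_B = 2.31 N
Case 2: F_B = 5.123 N
Case 3: F_B = 11.73 N
Ranking (highest first): 3, 2, 1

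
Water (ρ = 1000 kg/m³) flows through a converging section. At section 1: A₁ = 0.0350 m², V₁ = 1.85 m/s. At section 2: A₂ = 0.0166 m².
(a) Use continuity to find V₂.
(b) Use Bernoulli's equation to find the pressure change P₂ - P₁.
(a) Continuity: A₁V₁=A₂V₂ -> V₂=A₁V₁/A₂=0.0350*1.85/0.0166=3.90 m/s
(b) Bernoulli: P₂-P₁=0.5*rho*(V₁^2-V₂^2)/1000=0.5*1000*(1.85^2-3.90^2)/1000=-5.894 kPa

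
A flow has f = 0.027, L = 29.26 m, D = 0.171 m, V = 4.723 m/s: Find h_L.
Formula: h_L = f \frac{L}{D} \frac{V^2}{2g}
h_L = 0.027·(29.26/0.171)·4.723²/(2·9.81) = 5.253 m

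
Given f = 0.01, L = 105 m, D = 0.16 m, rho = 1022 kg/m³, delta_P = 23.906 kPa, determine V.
Formula: \Delta P = f \frac{L}{D} \frac{\rho V^2}{2}
Substituting knowns: 23.906 = 0.01·(105/0.16)·0.5·1022·V²/1000
Solving for V: V = √((23.906·1000)/(0.01·(105/0.16)·0.5·1022)) = 2.67 m/s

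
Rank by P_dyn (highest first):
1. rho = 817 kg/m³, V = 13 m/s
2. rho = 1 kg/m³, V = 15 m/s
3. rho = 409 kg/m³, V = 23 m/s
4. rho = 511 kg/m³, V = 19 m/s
Case 1: P_dyn = 69.04 kPa
Case 2: P_dyn = 0.1125 kPa
Case 3: P_dyn = 108.2 kPa
Case 4: P_dyn = 92.24 kPa
Ranking (highest first): 3, 4, 1, 2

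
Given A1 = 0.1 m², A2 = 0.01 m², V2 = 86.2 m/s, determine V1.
Formula: V_2 = \frac{A_1 V_1}{A_2}
Substituting knowns: 86.2 = 0.1·V1/0.01
Solving for V1: V1 = 86.2·0.01/0.1 = 8.62 m/s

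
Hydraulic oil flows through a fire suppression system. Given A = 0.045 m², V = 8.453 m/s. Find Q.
Formula: Q = A V
Q = 0.045·8.453·1000 = 380.4 L/s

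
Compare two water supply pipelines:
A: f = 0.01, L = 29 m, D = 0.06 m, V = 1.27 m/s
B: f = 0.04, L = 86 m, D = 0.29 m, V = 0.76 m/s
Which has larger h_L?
h_L(A) = 0.3973 m, h_L(B) = 0.3492 m. Answer: A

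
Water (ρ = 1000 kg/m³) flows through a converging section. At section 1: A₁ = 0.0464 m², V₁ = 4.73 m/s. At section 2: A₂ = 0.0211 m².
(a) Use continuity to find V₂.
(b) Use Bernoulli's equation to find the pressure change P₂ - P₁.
(a) Continuity: A₁V₁=A₂V₂ -> V₂=A₁V₁/A₂=0.0464*4.73/0.0211=10.40 m/s
(b) Bernoulli: P₂-P₁=0.5*rho*(V₁^2-V₂^2)/1000=0.5*1000*(4.73^2-10.40^2)/1000=-42.89 kPa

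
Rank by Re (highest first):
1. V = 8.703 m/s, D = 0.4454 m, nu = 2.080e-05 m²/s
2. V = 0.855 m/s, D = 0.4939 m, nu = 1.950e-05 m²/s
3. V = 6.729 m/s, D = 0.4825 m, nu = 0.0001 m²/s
Case 1: Re = 186361
Case 2: Re = 21656
Case 3: Re = 32467
Ranking (highest first): 1, 3, 2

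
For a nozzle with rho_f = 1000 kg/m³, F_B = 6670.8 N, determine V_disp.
Formula: F_B = \rho_f g V_{disp}
Substituting knowns: 6670.8 = 1000·9.81·V_disp
Solving for V_disp: V_disp = 6670.8/(1000·9.81) = 0.68 m³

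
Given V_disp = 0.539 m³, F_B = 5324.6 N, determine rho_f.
Formula: F_B = \rho_f g V_{disp}
Substituting knowns: 5324.6 = rho_f·9.81·0.539
Solving for rho_f: rho_f = 5324.6/(9.81·0.539) = 1007 kg/m³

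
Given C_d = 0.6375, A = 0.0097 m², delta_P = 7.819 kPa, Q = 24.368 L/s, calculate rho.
Formula: Q = C_d A \sqrt{\frac{2 \Delta P}{\rho}}
Substituting knowns: 24.368 = 0.6375·0.0097·√(2·(7.819·1000)/rho)·1000
Solving for rho: rho = 2·(7.819·1000)/((24.368/1000)/(0.6375·0.0097))² = 1007 kg/m³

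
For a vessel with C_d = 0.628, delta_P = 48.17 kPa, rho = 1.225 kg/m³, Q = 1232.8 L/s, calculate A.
Formula: Q = C_d A \sqrt{\frac{2 \Delta P}{\rho}}
Substituting knowns: 1232.8 = 0.628·A·√(2·(48.17·1000)/1.225)·1000
Solving for A: A = (1232.8/1000)/(0.628·√(2·(48.17·1000)/1.225)) = 0.007 m²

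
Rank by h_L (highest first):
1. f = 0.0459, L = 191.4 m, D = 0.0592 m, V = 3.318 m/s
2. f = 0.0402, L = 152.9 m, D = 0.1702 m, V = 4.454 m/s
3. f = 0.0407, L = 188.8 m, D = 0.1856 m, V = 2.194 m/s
Case 1: h_L = 83.27 m
Case 2: h_L = 36.52 m
Case 3: h_L = 10.16 m
Ranking (highest first): 1, 2, 3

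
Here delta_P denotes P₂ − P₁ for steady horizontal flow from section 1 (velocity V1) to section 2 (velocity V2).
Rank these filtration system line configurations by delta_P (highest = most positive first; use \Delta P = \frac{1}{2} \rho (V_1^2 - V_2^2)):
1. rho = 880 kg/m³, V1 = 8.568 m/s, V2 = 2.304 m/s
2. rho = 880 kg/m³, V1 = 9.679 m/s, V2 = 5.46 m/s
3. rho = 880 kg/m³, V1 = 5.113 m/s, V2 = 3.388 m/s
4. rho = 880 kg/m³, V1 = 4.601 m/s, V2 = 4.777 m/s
Case 1: delta_P = 29.96 kPa
Case 2: delta_P = 28.1 kPa
Case 3: delta_P = 6.452 kPa
Case 4: delta_P = -0.7262 kPa
Ranking (highest first): 1, 2, 3, 4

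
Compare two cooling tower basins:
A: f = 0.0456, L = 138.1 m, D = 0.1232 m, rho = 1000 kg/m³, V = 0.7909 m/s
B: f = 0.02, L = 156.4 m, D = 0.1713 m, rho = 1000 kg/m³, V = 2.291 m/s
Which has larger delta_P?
delta_P(A) = 15.99 kPa, delta_P(B) = 47.92 kPa. Answer: B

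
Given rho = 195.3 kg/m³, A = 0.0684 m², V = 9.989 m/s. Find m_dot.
Formula: \dot{m} = \rho A V
m_dot = 195.3·0.0684·9.989 = 133.4 kg/s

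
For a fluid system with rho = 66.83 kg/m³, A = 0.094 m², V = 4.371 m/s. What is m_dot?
Formula: \dot{m} = \rho A V
m_dot = 66.83·0.094·4.371 = 27.46 kg/s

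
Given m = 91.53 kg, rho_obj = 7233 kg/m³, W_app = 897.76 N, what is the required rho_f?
Formula: W_{app} = mg\left(1 - \frac{\rho_f}{\rho_{obj}}\right)
Substituting knowns: 897.76 = 91.53·9.81·(1 − rho_f/7233)
Solving for rho_f: rho_f = 7233·(1 − 897.76/(91.53·9.81)) = 1.203 kg/m³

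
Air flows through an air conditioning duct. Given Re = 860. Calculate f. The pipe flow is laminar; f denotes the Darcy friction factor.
Formula: f = \frac{64}{Re}
f = 64/860 = 0.07442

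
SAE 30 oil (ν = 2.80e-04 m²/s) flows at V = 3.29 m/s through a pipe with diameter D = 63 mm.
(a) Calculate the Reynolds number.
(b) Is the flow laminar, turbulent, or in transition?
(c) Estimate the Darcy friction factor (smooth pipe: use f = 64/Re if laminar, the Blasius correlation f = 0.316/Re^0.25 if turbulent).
(a) Re = V·D/ν = 3.29·0.063/2.80e-04 = 740.25
(b) Flow regime: laminar (Re < 2300)
(c) Friction factor: f = 64/Re = 64/740.25 = 0.08646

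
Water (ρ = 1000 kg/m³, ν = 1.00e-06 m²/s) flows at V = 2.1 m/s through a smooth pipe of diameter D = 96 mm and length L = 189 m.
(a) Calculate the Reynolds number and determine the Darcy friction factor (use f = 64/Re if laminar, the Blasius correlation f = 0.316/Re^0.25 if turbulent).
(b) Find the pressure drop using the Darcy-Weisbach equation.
(a) Re = V·D/ν = 2.1·0.096/1.00e-06 = 201600 → turbulent (Re > 4000); f = 0.316/Re^0.25 = 0.316/201600^0.25 = 0.014913 (Blasius is strictly valid for Re ≲ 1e5; used here as the smooth-pipe estimate the problem specifies)
(b) Darcy-Weisbach: ΔP = f·(L/D)·½ρV²/1000 = 0.014913·(189/0.096)·½·1000·2.1²/1000 = 64.74 kPa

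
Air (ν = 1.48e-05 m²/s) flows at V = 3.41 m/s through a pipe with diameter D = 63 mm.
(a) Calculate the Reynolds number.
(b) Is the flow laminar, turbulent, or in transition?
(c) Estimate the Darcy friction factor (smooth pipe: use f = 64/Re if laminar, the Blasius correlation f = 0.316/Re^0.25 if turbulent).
(a) Re = V·D/ν = 3.41·0.063/1.48e-05 = 14516
(b) Flow regime: turbulent (Re > 4000)
(c) Friction factor: f = 0.316/Re^0.25 = 0.316/14516^0.25 = 0.02879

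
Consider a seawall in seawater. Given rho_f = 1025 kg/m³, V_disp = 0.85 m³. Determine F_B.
Formula: F_B = \rho_f g V_{disp}
F_B = 1025·9.81·0.85 = 8547 N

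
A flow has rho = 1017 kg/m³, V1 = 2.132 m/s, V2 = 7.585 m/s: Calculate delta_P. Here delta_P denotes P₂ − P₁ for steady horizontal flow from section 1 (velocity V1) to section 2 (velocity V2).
Formula: \Delta P = \frac{1}{2} \rho (V_1^2 - V_2^2)
delta_P = 0.5·1017·(2.132² − 7.585²)/1000 = -26.94 kPa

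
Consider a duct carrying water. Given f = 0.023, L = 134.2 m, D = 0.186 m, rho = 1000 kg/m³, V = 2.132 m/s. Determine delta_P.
Formula: \Delta P = f \frac{L}{D} \frac{\rho V^2}{2}
delta_P = 0.023·(134.2/0.186)·0.5·1000·2.132²/1000 = 37.71 kPa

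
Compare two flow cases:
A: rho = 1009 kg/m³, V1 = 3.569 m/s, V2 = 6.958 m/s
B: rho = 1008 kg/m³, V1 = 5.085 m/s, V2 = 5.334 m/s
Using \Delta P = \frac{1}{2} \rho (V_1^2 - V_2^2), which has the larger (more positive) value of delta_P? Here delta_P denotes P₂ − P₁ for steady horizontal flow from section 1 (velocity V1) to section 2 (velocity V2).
delta_P(A) = -18 kPa, delta_P(B) = -1.308 kPa. Answer: B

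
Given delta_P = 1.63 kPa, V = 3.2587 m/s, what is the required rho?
Formula: V = \sqrt{\frac{2 \Delta P}{\rho}}
Substituting knowns: 3.2587 = √(2·(1.63·1000)/rho)
Solving for rho: rho = 2·(1.63·1000)/3.2587² = 307 kg/m³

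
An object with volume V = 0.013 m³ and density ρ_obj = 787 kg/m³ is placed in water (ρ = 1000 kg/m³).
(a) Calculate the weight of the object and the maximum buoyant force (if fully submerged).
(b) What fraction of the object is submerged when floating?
(a) W=rho_obj*g*V=787*9.81*0.013=100.4 N; F_B(max)=rho*g*V=1000*9.81*0.013=127.5 N
(b) Floating fraction=rho_obj/rho=787/1000=0.787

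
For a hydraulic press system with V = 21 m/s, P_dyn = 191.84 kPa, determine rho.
Formula: P_{dyn} = \frac{1}{2} \rho V^2
Substituting knowns: 191.84 = 0.5·rho·21²/1000
Solving for rho: rho = 2·(191.84·1000)/21² = 870 kg/m³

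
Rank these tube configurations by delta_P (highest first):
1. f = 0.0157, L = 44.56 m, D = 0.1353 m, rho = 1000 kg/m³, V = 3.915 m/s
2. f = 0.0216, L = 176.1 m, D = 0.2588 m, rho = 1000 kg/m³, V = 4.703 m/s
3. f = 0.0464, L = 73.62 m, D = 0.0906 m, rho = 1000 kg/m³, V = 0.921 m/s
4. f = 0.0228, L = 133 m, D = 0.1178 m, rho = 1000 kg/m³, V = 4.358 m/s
Case 1: delta_P = 39.63 kPa
Case 2: delta_P = 162.5 kPa
Case 3: delta_P = 15.99 kPa
Case 4: delta_P = 244.4 kPa
Ranking (highest first): 4, 2, 1, 3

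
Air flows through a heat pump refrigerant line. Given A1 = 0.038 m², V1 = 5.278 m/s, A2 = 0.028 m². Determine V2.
Formula: V_2 = \frac{A_1 V_1}{A_2}
V2 = 0.038·5.278/0.028 = 7.163 m/s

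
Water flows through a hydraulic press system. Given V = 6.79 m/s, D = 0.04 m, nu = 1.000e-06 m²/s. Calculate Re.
Formula: Re = \frac{V D}{\nu}
Re = 6.79·0.04/1.000e-06 = 271600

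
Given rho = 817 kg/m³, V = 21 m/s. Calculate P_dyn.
Formula: P_{dyn} = \frac{1}{2} \rho V^2
P_dyn = 0.5·817·21²/1000 = 180.1 kPa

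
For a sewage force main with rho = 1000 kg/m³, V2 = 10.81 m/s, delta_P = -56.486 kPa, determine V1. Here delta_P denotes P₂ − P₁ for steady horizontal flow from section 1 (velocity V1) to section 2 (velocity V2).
Formula: \Delta P = \frac{1}{2} \rho (V_1^2 - V_2^2)
Substituting knowns: -56.486 = 0.5·1000·(V1² − 10.81²)/1000
Solving for V1: V1 = √(10.81² + 2·(-56.486·1000)/1000) = 1.971 m/s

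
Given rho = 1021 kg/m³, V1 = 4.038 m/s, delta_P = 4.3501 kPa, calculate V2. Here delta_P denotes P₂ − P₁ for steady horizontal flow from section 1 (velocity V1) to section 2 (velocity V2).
Formula: \Delta P = \frac{1}{2} \rho (V_1^2 - V_2^2)
Substituting knowns: 4.3501 = 0.5·1021·(4.038² − V2²)/1000
Solving for V2: V2 = √(4.038² − 2·(4.3501·1000)/1021) = 2.79 m/s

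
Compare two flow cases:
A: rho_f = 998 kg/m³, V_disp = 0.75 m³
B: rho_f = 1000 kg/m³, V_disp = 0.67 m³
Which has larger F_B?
F_B(A) = 7343 N, F_B(B) = 6573 N. Answer: A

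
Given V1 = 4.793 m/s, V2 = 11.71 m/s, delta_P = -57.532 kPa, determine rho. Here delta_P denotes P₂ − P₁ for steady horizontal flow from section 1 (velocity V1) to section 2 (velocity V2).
Formula: \Delta P = \frac{1}{2} \rho (V_1^2 - V_2^2)
Substituting knowns: -57.532 = 0.5·rho·(4.793² − 11.71²)/1000
Solving for rho: rho = 2·(-57.532·1000)/(4.793² − 11.71²) = 1008 kg/m³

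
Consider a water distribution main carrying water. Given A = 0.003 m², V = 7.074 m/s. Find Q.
Formula: Q = A V
Q = 0.003·7.074·1000 = 21.22 L/s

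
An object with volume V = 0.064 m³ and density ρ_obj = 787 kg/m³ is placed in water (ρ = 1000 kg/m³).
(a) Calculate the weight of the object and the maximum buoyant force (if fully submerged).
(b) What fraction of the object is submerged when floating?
(a) W=rho_obj*g*V=787*9.81*0.064=494.1 N; F_B(max)=rho*g*V=1000*9.81*0.064=627.8 N
(b) Floating fraction=rho_obj/rho=787/1000=0.787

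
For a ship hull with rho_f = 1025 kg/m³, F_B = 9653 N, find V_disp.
Formula: F_B = \rho_f g V_{disp}
Substituting knowns: 9653 = 1025·9.81·V_disp
Solving for V_disp: V_disp = 9653/(1025·9.81) = 0.96 m³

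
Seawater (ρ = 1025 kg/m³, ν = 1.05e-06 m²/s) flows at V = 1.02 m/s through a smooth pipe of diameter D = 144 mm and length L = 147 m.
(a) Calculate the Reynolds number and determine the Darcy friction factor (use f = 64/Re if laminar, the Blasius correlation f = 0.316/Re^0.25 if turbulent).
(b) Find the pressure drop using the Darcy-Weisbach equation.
(a) Re = V·D/ν = 1.02·0.144/1.05e-06 = 139890 → turbulent (Re > 4000); f = 0.316/Re^0.25 = 0.316/139890^0.25 = 0.01634 (Blasius is strictly valid for Re ≲ 1e5; used here as the smooth-pipe estimate the problem specifies)
(b) Darcy-Weisbach: ΔP = f·(L/D)·½ρV²/1000 = 0.01634·(147/0.144)·½·1025·1.02²/1000 = 8.894 kPa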